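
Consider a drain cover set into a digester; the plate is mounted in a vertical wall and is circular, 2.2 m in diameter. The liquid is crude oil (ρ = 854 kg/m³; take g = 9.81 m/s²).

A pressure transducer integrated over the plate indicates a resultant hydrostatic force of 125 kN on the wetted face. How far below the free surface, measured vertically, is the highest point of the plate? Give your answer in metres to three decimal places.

d_top ≈ 2.825 m

γ = ρg = 854 × 9.81 / 1000 = 8.37774 kN/m³.
A = π(1.1)² = 3.80133 m².
From F = γ·h_c·A, the centroid depth is h_c = 125/(8.37774 × 3.80133) = 3.92507 m.
The centroid is at the centre, 1.1 m below the top of the plate, so the highest point sits at h_top = 3.92507 − 1.1 = 2.82507 m below the surface.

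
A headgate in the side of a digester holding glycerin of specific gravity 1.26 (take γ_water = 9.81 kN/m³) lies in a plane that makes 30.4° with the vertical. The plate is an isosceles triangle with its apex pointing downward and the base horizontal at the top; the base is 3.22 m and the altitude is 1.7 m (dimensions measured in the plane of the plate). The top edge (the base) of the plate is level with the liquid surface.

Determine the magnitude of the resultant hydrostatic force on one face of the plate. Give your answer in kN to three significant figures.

F ≈ 16.5 kN

γ = 1.26 × 9.81 = 12.3606 kN/m³.
The plate makes 30.4° with the vertical, i.e. θ = 90° − 30.4° = 59.6° to the horizontal. Measuring y along the incline from the free-surface line, vertical depth h = y·sinθ with sinθ = 0.862514.
With the apex down, the centroid sits h/3 = 1.7/3 = 0.566667 m below the base (the top edge), so y_c = 0.566667 m and h_c = 0.566667 × 0.862514 = 0.488758 m.
A = ½ × 3.22 × 1.7 = 2.737 m².
Resultant F = γ·h_c·A = 12.3606 × 0.488758 × 2.737 = 16.5352 kN.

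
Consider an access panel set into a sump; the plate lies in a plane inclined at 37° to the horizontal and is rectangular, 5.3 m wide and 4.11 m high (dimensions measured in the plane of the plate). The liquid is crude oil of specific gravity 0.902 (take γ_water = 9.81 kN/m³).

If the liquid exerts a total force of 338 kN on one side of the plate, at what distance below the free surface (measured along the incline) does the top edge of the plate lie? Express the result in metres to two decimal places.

y_top ≈ 0.86 m

γ = 0.902 × 9.81 = 8.84862 kN/m³.
A = 5.3 × 4.11 = 21.783 m².
From F = γ·h_c·A, the centroid depth is h_c = 338/(8.84862 × 21.783) = 1.75357 m.
Let θ = 37° be the plate's angle to the horizontal; measure y along the incline from where the plane meets the free surface. Vertical depth h = y·sinθ with sinθ = 0.601815.
Along the incline, y_c = h_c/sinθ = 1.75357/0.601815 = 2.9138 m.
The centroid lies 4.11/2 = 2.055 m below the top edge, so the top edge sits at y_top = 2.9138 − 2.055 = 0.8588 m along the incline.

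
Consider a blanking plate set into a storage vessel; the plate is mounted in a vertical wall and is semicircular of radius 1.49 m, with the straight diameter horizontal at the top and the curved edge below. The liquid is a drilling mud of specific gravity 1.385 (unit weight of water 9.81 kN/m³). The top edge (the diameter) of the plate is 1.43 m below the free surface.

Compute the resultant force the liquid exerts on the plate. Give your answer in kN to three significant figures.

F ≈ 97.7 kN

γ = 1.385 × 9.81 = 13.58685 kN/m³.
The centroid of a semicircle lies 4r/(3π) = 0.632376 m from the diameter, here below the top edge, so the centroid depth is h_c = 1.43 + 0.632376 = 2.06238 m.
A = πr²/2 = π × 1.49²/2 = 3.48732 m².
Resultant F = γ·h_c·A = 13.58685 × 2.06238 × 3.48732 = 97.7191 kN.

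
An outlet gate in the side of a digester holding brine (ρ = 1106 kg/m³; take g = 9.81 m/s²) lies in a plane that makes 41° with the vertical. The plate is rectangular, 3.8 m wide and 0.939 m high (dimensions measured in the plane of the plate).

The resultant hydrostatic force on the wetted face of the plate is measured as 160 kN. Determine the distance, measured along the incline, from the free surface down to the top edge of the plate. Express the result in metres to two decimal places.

y_top ≈ 5.01 m

γ = ρg = 1106 × 9.81 / 1000 = 10.84986 kN/m³.
A = 3.8 × 0.939 = 3.5682 m².
From F = γ·h_c·A, the centroid depth is h_c = 160/(10.84986 × 3.5682) = 4.13282 m.
The plate makes 41° with the vertical, i.e. θ = 90° − 41° = 49° to the horizontal. Measuring y along the incline from the free-surface line, vertical depth h = y·sinθ with sinθ = 0.754710.
Along the incline, y_c = h_c/sinθ = 4.13282/0.754710 = 5.47604 m.
The centroid lies 0.939/2 = 0.4695 m below the top edge, so the top edge sits at y_top = 5.47604 − 0.4695 = 5.00654 m along the incline.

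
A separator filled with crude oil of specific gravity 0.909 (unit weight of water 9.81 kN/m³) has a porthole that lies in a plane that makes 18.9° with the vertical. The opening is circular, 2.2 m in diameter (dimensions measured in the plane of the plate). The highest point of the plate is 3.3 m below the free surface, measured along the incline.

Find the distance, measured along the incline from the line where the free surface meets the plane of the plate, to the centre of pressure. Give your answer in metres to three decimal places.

y_p = 4.469 m

γ = 0.909 × 9.81 = 8.91729 kN/m³.
The plate makes 18.9° with the vertical, i.e. θ = 90° − 18.9° = 71.1° to the horizontal. Measuring y along the incline from the free-surface line, vertical depth h = y·sinθ with sinθ = 0.946085.
The centroid is at the centre, 1.1 m below the top of the plate, so y_c = 3.3 + 1.1 = 4.4 m and h_c = 4.4 × 0.946085 = 4.16277 m.
A = π(1.1)² = 3.80133 m².
Resultant F = γ·h_c·A = 8.91729 × 4.16277 × 3.80133 = 141.108 kN.
I_c = πr⁴/4 = π × 1.1⁴/4 = 1.1499 m⁴.
Centre of pressure: y_p = y_c + I_c/(y_c·A) = 4.4 + 1.1499/(4.4 × 3.80133) = 4.4 + 0.0687499 = 4.46875 m along the plane.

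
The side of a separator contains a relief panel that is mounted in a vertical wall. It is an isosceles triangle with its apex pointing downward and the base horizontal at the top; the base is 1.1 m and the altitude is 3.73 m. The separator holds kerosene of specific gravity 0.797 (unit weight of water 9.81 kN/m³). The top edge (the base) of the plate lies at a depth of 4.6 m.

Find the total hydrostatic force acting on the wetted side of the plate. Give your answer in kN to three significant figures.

F ≈ 93.7 kN

γ = 0.797 × 9.81 = 7.81857 kN/m³.
With the apex down, the centroid sits h/3 = 3.73/3 = 1.24333 m below the base (the top edge), so the centroid depth is h_c = 4.6 + 1.24333 = 5.84333 m.
A = ½ × 1.1 × 3.73 = 2.0515 m².
Resultant F = γ·h_c·A = 7.81857 × 5.84333 × 2.0515 = 93.7258 kN.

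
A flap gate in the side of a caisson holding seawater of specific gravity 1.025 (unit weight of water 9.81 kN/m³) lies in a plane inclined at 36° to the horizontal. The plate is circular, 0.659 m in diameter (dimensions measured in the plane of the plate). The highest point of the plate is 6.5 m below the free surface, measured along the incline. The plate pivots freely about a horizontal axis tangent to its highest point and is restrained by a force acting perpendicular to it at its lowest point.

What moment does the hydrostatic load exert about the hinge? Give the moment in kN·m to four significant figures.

γ = 1.025 × 9.81 = 10.05525 kN/m³.
Let θ = 36° be the plate's angle to the horizontal; measure y along the incline from where the plane meets the free surface. Vertical depth h = y·sinθ with sinθ = 0.587785.
The centroid is at the centre, 0.3295 m below the top of the plate, so y_c = 6.5 + 0.3295 = 6.8295 m and h_c = 6.8295 × 0.587785 = 4.01428 m.
A = π(0.3295)² = 0.341083 m².
Resultant F = γ·h_c·A = 10.05525 × 4.01428 × 0.341083 = 13.7677 kN.
I_c = πr⁴/4 = π × 0.3295⁴/4 = 0.00925788 m⁴.
Centre of pressure: y_p = y_c + I_c/(y_c·A) = 6.8295 + 0.00925788/(6.8295 × 0.341083) = 6.8295 + 0.00397432 = 6.83347 m along the plane.
The resultant acts 0.3295 + 0.00397432 = 0.333474 m (along the plate) below the hinge at the top edge, so the moment about the hinge is M = F × 0.333474 = 13.7677 × 0.333474 = 4.59117 kN·m.

M ≈ 4.591 kN·m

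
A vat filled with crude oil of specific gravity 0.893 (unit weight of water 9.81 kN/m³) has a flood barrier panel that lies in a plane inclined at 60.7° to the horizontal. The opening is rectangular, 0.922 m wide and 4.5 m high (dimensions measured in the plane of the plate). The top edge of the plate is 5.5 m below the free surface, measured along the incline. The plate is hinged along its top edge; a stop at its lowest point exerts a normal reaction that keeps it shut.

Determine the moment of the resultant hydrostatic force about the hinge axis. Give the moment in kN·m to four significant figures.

γ = 0.893 × 9.81 = 8.76033 kN/m³.
Let θ = 60.7° be the plate's angle to the horizontal; measure y along the incline from where the plane meets the free surface. Vertical depth h = y·sinθ with sinθ = 0.872069.
The centroid lies 4.5/2 = 2.25 m below the top edge, so y_c = 5.5 + 2.25 = 7.75 m and h_c = 7.75 × 0.872069 = 6.75853 m.
A = 0.922 × 4.5 = 4.149 m².
Resultant F = γ·h_c·A = 8.76033 × 6.75853 × 4.149 = 245.65 kN.
I_c = b·h³/12 = 0.922 × 4.5³/12 = 7.00144 m⁴.
Centre of pressure: y_p = y_c + I_c/(y_c·A) = 7.75 + 7.00144/(7.75 × 4.149) = 7.75 + 0.217742 = 7.96774 m along the plane.
The resultant acts 2.25 + 0.217742 = 2.46774 m (along the plate) below the hinge at the top edge, so the moment about the hinge is M = F × 2.46774 = 245.65 × 2.46774 = 606.2 kN·m.

M ≈ 606.2 kN·m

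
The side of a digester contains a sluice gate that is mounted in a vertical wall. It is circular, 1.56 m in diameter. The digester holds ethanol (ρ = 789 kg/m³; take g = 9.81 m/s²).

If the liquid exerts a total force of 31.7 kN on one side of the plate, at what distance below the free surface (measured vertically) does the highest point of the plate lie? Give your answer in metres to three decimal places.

γ = ρg = 789 × 9.81 / 1000 = 7.74009 kN/m³.
A = π(0.78)² = 1.91134 m².
From F = γ·h_c·A, the centroid depth is h_c = 31.7/(7.74009 × 1.91134) = 2.14277 m.
The centroid is at the centre, 0.78 m below the top of the plate, so the highest point sits at h_top = 2.14277 − 0.78 = 1.36277 m below the surface.

d_top ≈ 1.363 m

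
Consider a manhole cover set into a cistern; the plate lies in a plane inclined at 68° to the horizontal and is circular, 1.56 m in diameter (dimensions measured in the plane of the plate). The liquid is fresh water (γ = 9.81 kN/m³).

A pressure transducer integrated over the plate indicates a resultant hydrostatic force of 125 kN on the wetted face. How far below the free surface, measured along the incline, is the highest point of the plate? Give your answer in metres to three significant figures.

y_top ≈ 6.41 m

γ = 9.81 kN/m³.
A = π(0.78)² = 1.91134 m².
From F = γ·h_c·A, the centroid depth is h_c = 125/(9.81 × 1.91134) = 6.66658 m.
Let θ = 68° be the plate's angle to the horizontal; measure y along the incline from where the plane meets the free surface. Vertical depth h = y·sinθ with sinθ = 0.927184.
Along the incline, y_c = h_c/sinθ = 6.66658/0.927184 = 7.19014 m.
The centroid is at the centre, 0.78 m below the top of the plate, so the highest point sits at y_top = 7.19014 − 0.78 = 6.41014 m along the incline.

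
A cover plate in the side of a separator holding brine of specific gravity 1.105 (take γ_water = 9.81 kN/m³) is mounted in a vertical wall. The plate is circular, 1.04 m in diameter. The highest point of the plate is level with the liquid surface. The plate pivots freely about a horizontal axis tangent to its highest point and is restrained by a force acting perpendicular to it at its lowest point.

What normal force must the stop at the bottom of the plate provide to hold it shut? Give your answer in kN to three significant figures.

γ = 1.105 × 9.81 = 10.84005 kN/m³.
The centroid is at the centre, 0.52 m below the top of the plate, so the centroid depth is h_c = 0.52 m.
A = π(0.52)² = 0.849487 m².
Resultant F = γ·h_c·A = 10.84005 × 0.52 × 0.849487 = 4.78841 kN.
I_c = πr⁴/4 = π × 0.52⁴/4 = 0.0574253 m⁴.
Centre of pressure: y_p = y_c + I_c/(y_c·A) = 0.52 + 0.0574253/(0.52 × 0.849487) = 0.52 + 0.13 = 0.65 m along the plane.
The resultant acts 0.52 + 0.13 = 0.65 m (along the plate) below the hinge at the top edge, so the moment about the hinge is M = F × 0.65 = 4.78841 × 0.65 = 3.11247 kN·m.
A normal force at the bottom, 1.04 m from the hinge, must supply this moment: P = 3.11247/1.04 = 2.99276 kN.

P ≈ 2.99 kN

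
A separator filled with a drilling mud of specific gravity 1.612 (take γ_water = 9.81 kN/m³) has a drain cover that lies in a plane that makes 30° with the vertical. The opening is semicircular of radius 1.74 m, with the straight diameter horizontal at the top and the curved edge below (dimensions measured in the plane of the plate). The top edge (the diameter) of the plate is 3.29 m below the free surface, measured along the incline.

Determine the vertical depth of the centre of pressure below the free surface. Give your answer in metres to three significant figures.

γ = 1.612 × 9.81 = 15.81372 kN/m³.
The plate makes 30° with the vertical, i.e. θ = 90° − 30° = 60° to the horizontal. Measuring y along the incline from the free-surface line, vertical depth h = y·sinθ with sinθ = 0.866025.
The centroid of a semicircle lies 4r/(3π) = 0.738479 m from the diameter, here below the top edge, so y_c = 3.29 + 0.738479 = 4.02848 m and h_c = 4.02848 × 0.866025 = 3.48876 m.
A = πr²/2 = π × 1.74²/2 = 4.75574 m².
Resultant F = γ·h_c·A = 15.81372 × 3.48876 × 4.75574 = 262.375 kN.
I_c = (π/8 − 8/(9π))·r⁴ = 0.109757 × 1.74⁴ = 1.00607 m⁴.
Centre of pressure: y_p = y_c + I_c/(y_c·A) = 4.02848 + 1.00607/(4.02848 × 4.75574) = 4.02848 + 0.0525132 = 4.08099 m along the plane.
Vertically, h_p = y_p·sinθ = 4.08099 × 0.866025 = 3.53424 m.

h_p = 3.53 m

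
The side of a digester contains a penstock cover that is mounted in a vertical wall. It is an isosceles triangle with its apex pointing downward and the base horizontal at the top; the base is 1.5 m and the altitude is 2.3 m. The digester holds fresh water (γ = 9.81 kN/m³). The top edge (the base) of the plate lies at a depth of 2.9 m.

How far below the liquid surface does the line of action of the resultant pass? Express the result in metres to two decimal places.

γ = 9.81 kN/m³.
With the apex down, the centroid sits h/3 = 2.3/3 = 0.766667 m below the base (the top edge), so the centroid depth is h_c = 2.9 + 0.766667 = 3.66667 m.
A = ½ × 1.5 × 2.3 = 1.725 m².
Resultant F = γ·h_c·A = 9.81 × 3.66667 × 1.725 = 62.0483 kN.
I_c = b·h³/36 = 1.5 × 2.3³/36 = 0.506958 m⁴.
Centre of pressure: y_p = y_c + I_c/(y_c·A) = 3.66667 + 0.506958/(3.66667 × 1.725) = 3.66667 + 0.0801514 = 3.74682 m along the plane.

h_p = 3.75 m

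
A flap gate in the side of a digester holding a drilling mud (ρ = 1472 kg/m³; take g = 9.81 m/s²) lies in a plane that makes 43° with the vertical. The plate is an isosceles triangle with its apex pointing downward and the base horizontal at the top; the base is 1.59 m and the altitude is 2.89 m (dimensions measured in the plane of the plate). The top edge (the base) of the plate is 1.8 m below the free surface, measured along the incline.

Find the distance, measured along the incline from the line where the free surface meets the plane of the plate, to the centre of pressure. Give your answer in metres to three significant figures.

γ = ρg = 1472 × 9.81 / 1000 = 14.44032 kN/m³.
The plate makes 43° with the vertical, i.e. θ = 90° − 43° = 47° to the horizontal. Measuring y along the incline from the free-surface line, vertical depth h = y·sinθ with sinθ = 0.731354.
With the apex down, the centroid sits h/3 = 2.89/3 = 0.963333 m below the base (the top edge), so y_c = 1.8 + 0.963333 = 2.76333 m and h_c = 2.76333 × 0.731354 = 2.02097 m.
A = ½ × 1.59 × 2.89 = 2.29755 m².
Resultant F = γ·h_c·A = 14.44032 × 2.02097 × 2.29755 = 67.0504 kN.
I_c = b·h³/36 = 1.59 × 2.89³/36 = 1.06608 m⁴.
Centre of pressure: y_p = y_c + I_c/(y_c·A) = 2.76333 + 1.06608/(2.76333 × 2.29755) = 2.76333 + 0.167916 = 2.93125 m along the plane.

y_p = 2.93 m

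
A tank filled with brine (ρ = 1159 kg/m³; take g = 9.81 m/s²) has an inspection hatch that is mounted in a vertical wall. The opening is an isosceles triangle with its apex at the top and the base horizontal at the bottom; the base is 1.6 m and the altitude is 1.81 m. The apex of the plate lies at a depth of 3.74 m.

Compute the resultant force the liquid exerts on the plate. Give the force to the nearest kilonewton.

F ≈ 81 kN

γ = ρg = 1159 × 9.81 / 1000 = 11.36979 kN/m³.
With the apex up, the centroid sits 2h/3 = 2 × 1.81/3 = 1.20667 m below the apex, so the centroid depth is h_c = 3.74 + 1.20667 = 4.94667 m.
A = ½ × 1.6 × 1.81 = 1.448 m².
Resultant F = γ·h_c·A = 11.36979 × 4.94667 × 1.448 = 81.4393 kN.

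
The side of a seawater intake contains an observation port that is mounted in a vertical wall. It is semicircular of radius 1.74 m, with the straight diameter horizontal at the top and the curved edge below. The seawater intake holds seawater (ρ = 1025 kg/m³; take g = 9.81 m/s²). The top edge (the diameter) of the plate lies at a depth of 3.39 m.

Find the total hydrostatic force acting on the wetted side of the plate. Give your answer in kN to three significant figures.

F ≈ 197 kN

γ = ρg = 1025 × 9.81 / 1000 = 10.05525 kN/m³.
The centroid of a semicircle lies 4r/(3π) = 0.738479 m from the diameter, here below the top edge, so the centroid depth is h_c = 3.39 + 0.738479 = 4.12848 m.
A = πr²/2 = π × 1.74²/2 = 4.75574 m².
Resultant F = γ·h_c·A = 10.05525 × 4.12848 × 4.75574 = 197.425 kN.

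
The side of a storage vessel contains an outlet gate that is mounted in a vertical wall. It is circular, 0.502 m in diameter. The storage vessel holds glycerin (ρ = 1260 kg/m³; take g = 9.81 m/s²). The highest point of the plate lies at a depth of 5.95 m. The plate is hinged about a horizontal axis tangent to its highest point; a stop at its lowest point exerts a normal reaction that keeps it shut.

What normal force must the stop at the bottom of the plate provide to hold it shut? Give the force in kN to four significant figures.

γ = ρg = 1260 × 9.81 / 1000 = 12.3606 kN/m³.
The centroid is at the centre, 0.251 m below the top of the plate, so the centroid depth is h_c = 5.95 + 0.251 = 6.201 m.
A = π(0.251)² = 0.197923 m².
Resultant F = γ·h_c·A = 12.3606 × 6.201 × 0.197923 = 15.1704 kN.
I_c = πr⁴/4 = π × 0.251⁴/4 = 0.00311734 m⁴.
Centre of pressure: y_p = y_c + I_c/(y_c·A) = 6.201 + 0.00311734/(6.201 × 0.197923) = 6.201 + 0.00253996 = 6.20354 m along the plane.
The resultant acts 0.251 + 0.00253996 = 0.25354 m (along the plate) below the hinge at the top edge, so the moment about the hinge is M = F × 0.25354 = 15.1704 × 0.25354 = 3.8463 kN·m.
A normal force at the bottom, 0.502 m from the hinge, must supply this moment: P = 3.8463/0.502 = 7.66195 kN.

P ≈ 7.662 kN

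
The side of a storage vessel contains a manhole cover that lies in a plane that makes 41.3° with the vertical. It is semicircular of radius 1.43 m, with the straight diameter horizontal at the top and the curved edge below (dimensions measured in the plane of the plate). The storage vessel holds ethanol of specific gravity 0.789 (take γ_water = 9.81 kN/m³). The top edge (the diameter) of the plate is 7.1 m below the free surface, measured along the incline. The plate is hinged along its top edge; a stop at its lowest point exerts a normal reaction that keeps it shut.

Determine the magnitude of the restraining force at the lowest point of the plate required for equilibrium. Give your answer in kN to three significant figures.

P ≈ 63.0 kN

γ = 0.789 × 9.81 = 7.74009 kN/m³.
The plate makes 41.3° with the vertical, i.e. θ = 90° − 41.3° = 48.7° to the horizontal. Measuring y along the incline from the free-surface line, vertical depth h = y·sinθ with sinθ = 0.751264.
The centroid of a semicircle lies 4r/(3π) = 0.606911 m from the diameter, here below the top edge, so y_c = 7.1 + 0.606911 = 7.70691 m and h_c = 7.70691 × 0.751264 = 5.78992 m.
A = πr²/2 = π × 1.43²/2 = 3.21212 m².
Resultant F = γ·h_c·A = 7.74009 × 5.78992 × 3.21212 = 143.95 kN.
I_c = (π/8 − 8/(9π))·r⁴ = 0.109757 × 1.43⁴ = 0.458962 m⁴.
Centre of pressure: y_p = y_c + I_c/(y_c·A) = 7.70691 + 0.458962/(7.70691 × 3.21212) = 7.70691 + 0.0185398 = 7.72545 m along the plane.
The resultant acts 0.606911 + 0.0185398 = 0.625451 m (along the plate) below the hinge at the top edge, so the moment about the hinge is M = F × 0.625451 = 143.95 × 0.625451 = 90.0337 kN·m.
A normal force at the bottom, 1.43 m from the hinge, must supply this moment: P = 90.0337/1.43 = 62.9606 kN.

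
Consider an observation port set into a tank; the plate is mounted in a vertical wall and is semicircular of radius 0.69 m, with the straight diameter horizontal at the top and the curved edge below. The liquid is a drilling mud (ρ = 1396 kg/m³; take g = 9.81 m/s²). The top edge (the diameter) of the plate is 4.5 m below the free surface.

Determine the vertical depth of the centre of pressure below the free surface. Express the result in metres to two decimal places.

h_p = 4.80 m

γ = ρg = 1396 × 9.81 / 1000 = 13.69476 kN/m³.
The centroid of a semicircle lies 4r/(3π) = 0.292845 m from the diameter, here below the top edge, so the centroid depth is h_c = 4.5 + 0.292845 = 4.79284 m.
A = πr²/2 = π × 0.69²/2 = 0.747856 m².
Resultant F = γ·h_c·A = 13.69476 × 4.79284 × 0.747856 = 49.0869 kN.
I_c = (π/8 − 8/(9π))·r⁴ = 0.109757 × 0.69⁴ = 0.0248788 m⁴.
Centre of pressure: y_p = y_c + I_c/(y_c·A) = 4.79284 + 0.0248788/(4.79284 × 0.747856) = 4.79284 + 0.00694094 = 4.79978 m along the plane.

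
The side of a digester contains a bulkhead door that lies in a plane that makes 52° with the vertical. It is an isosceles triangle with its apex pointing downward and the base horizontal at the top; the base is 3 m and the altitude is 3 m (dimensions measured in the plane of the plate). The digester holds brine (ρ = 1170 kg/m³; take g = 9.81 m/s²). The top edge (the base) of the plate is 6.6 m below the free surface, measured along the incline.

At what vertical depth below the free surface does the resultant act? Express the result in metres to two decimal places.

γ = ρg = 1170 × 9.81 / 1000 = 11.4777 kN/m³.
The plate makes 52° with the vertical, i.e. θ = 90° − 52° = 38° to the horizontal. Measuring y along the incline from the free-surface line, vertical depth h = y·sinθ with sinθ = 0.615661.
With the apex down, the centroid sits h/3 = 3/3 = 1 m below the base (the top edge), so y_c = 6.6 + 1 = 7.6 m and h_c = 7.6 × 0.615661 = 4.67902 m.
A = ½ × 3 × 3 = 4.5 m².
Resultant F = γ·h_c·A = 11.4777 × 4.67902 × 4.5 = 241.67 kN.
I_c = b·h³/36 = 3 × 3³/36 = 2.25 m⁴.
Centre of pressure: y_p = y_c + I_c/(y_c·A) = 7.6 + 2.25/(7.6 × 4.5) = 7.6 + 0.0657895 = 7.66579 m along the plane.
Vertically, h_p = y_p·sinθ = 7.66579 × 0.615661 = 4.71953 m.

h_p = 4.72 m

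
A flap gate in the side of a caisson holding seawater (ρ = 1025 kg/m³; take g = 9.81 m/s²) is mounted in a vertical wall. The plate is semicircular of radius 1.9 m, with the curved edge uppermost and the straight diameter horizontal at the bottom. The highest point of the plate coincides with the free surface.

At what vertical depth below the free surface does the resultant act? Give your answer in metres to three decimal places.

γ = ρg = 1025 × 9.81 / 1000 = 10.05525 kN/m³.
The centroid lies 4r/(3π) = 0.806385 m above the diameter, so r − 4r/(3π) = 1.9 − 0.806385 = 1.09361 m below the topmost point, so the centroid depth is h_c = 1.09361 m.
A = πr²/2 = π × 1.9²/2 = 5.67057 m².
Resultant F = γ·h_c·A = 10.05525 × 1.09361 × 5.67057 = 62.3565 kN.
I_c = (π/8 − 8/(9π))·r⁴ = 0.109757 × 1.9⁴ = 1.43036 m⁴.
Centre of pressure: y_p = y_c + I_c/(y_c·A) = 1.09361 + 1.43036/(1.09361 × 5.67057) = 1.09361 + 0.230651 = 1.32426 m along the plane.

h_p = 1.324 m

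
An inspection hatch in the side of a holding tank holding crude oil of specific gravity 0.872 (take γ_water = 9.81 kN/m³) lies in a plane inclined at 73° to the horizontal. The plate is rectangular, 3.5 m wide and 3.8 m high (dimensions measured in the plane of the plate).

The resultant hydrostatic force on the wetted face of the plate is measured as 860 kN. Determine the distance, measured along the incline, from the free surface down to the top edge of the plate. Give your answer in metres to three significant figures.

γ = 0.872 × 9.81 = 8.55432 kN/m³.
A = 3.5 × 3.8 = 13.3 m².
From F = γ·h_c·A, the centroid depth is h_c = 860/(8.55432 × 13.3) = 7.55895 m.
Let θ = 73° be the plate's angle to the horizontal; measure y along the incline from where the plane meets the free surface. Vertical depth h = y·sinθ with sinθ = 0.956305.
Along the incline, y_c = h_c/sinθ = 7.55895/0.956305 = 7.90433 m.
The centroid lies 3.8/2 = 1.9 m below the top edge, so the top edge sits at y_top = 7.90433 − 1.9 = 6.00433 m along the incline.

y_top ≈ 6.00 m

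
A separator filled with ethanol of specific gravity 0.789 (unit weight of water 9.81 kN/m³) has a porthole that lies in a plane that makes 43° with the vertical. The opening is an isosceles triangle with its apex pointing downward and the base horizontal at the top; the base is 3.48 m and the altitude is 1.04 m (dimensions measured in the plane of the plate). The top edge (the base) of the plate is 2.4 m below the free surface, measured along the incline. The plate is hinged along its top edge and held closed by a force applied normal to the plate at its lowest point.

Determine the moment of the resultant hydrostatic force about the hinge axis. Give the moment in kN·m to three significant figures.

M ≈ 10.4 kN·m

γ = 0.789 × 9.81 = 7.74009 kN/m³.
The plate makes 43° with the vertical, i.e. θ = 90° − 43° = 47° to the horizontal. Measuring y along the incline from the free-surface line, vertical depth h = y·sinθ with sinθ = 0.731354.
With the apex down, the centroid sits h/3 = 1.04/3 = 0.346667 m below the base (the top edge), so y_c = 2.4 + 0.346667 = 2.74667 m and h_c = 2.74667 × 0.731354 = 2.00879 m.
A = ½ × 3.48 × 1.04 = 1.8096 m².
Resultant F = γ·h_c·A = 7.74009 × 2.00879 × 1.8096 = 28.1361 kN.
I_c = b·h³/36 = 3.48 × 1.04³/36 = 0.108737 m⁴.
Centre of pressure: y_p = y_c + I_c/(y_c·A) = 2.74667 + 0.108737/(2.74667 × 1.8096) = 2.74667 + 0.021877 = 2.76855 m along the plane.
The resultant acts 0.346667 + 0.021877 = 0.368544 m (along the plate) below the hinge at the top edge, so the moment about the hinge is M = F × 0.368544 = 28.1361 × 0.368544 = 10.3694 kN·m.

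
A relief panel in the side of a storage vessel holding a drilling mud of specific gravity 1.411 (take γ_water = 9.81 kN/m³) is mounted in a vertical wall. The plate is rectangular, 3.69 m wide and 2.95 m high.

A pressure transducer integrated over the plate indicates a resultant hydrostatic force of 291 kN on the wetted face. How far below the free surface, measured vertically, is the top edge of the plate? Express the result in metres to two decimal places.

γ = 1.411 × 9.81 = 13.84191 kN/m³.
A = 3.69 × 2.95 = 10.8855 m².
From F = γ·h_c·A, the centroid depth is h_c = 291/(13.84191 × 10.8855) = 1.93129 m.
The centroid lies 2.95/2 = 1.475 m below the top edge, so the top edge sits at h_top = 1.93129 − 1.475 = 0.45629 m below the surface.

d_top ≈ 0.46 m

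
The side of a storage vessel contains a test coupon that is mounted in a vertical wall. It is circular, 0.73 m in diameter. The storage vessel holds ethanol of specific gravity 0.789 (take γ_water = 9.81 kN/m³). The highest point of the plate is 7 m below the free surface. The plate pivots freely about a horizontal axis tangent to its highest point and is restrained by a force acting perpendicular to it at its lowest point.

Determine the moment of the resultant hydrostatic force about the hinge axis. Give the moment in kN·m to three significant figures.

M ≈ 8.82 kN·m

γ = 0.789 × 9.81 = 7.74009 kN/m³.
The centroid is at the centre, 0.365 m below the top of the plate, so the centroid depth is h_c = 7 + 0.365 = 7.365 m.
A = π(0.365)² = 0.418539 m².
Resultant F = γ·h_c·A = 7.74009 × 7.365 × 0.418539 = 23.8591 kN.
I_c = πr⁴/4 = π × 0.365⁴/4 = 0.01394 m⁴.
Centre of pressure: y_p = y_c + I_c/(y_c·A) = 7.365 + 0.01394/(7.365 × 0.418539) = 7.365 + 0.00452225 = 7.36952 m along the plane.
The resultant acts 0.365 + 0.00452225 = 0.369522 m (along the plate) below the hinge at the top edge, so the moment about the hinge is M = F × 0.369522 = 23.8591 × 0.369522 = 8.81646 kN·m.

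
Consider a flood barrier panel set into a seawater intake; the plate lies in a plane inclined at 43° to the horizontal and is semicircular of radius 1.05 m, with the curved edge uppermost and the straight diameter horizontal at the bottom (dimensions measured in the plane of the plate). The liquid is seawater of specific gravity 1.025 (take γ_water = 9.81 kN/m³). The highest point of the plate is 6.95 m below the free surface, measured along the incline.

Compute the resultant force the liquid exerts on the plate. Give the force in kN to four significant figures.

F ≈ 89.72 kN

γ = 1.025 × 9.81 = 10.05525 kN/m³.
Let θ = 43° be the plate's angle to the horizontal; measure y along the incline from where the plane meets the free surface. Vertical depth h = y·sinθ with sinθ = 0.681998.
The centroid lies 4r/(3π) = 0.445634 m above the diameter, so r − 4r/(3π) = 1.05 − 0.445634 = 0.604366 m below the topmost point, so y_c = 6.95 + 0.604366 = 7.55437 m and h_c = 7.55437 × 0.681998 = 5.15207 m.
A = πr²/2 = π × 1.05²/2 = 1.7318 m².
Resultant F = γ·h_c·A = 10.05525 × 5.15207 × 1.7318 = 89.7165 kN.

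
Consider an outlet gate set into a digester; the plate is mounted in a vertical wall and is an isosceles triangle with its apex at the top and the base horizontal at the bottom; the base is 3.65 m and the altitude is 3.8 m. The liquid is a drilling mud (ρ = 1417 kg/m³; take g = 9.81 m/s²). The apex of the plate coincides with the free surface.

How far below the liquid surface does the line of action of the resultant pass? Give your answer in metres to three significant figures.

h_p = 2.85 m

γ = ρg = 1417 × 9.81 / 1000 = 13.90077 kN/m³.
With the apex up, the centroid sits 2h/3 = 2 × 3.8/3 = 2.53333 m below the apex, so the centroid depth is h_c = 2.53333 m.
A = ½ × 3.65 × 3.8 = 6.935 m².
Resultant F = γ·h_c·A = 13.90077 × 2.53333 × 6.935 = 244.218 kN.
I_c = b·h³/36 = 3.65 × 3.8³/36 = 5.56341 m⁴.
Centre of pressure: y_p = y_c + I_c/(y_c·A) = 2.53333 + 5.56341/(2.53333 × 6.935) = 2.53333 + 0.316667 = 2.85 m along the plane.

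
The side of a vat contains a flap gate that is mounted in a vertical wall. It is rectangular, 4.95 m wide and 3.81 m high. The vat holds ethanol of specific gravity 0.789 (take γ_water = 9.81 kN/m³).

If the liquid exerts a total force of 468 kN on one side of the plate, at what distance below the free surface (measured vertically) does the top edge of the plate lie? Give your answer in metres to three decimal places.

d_top ≈ 1.301 m

γ = 0.789 × 9.81 = 7.74009 kN/m³.
A = 4.95 × 3.81 = 18.8595 m².
From F = γ·h_c·A, the centroid depth is h_c = 468/(7.74009 × 18.8595) = 3.20605 m.
The centroid lies 3.81/2 = 1.905 m below the top edge, so the top edge sits at h_top = 3.20605 − 1.905 = 1.30105 m below the surface.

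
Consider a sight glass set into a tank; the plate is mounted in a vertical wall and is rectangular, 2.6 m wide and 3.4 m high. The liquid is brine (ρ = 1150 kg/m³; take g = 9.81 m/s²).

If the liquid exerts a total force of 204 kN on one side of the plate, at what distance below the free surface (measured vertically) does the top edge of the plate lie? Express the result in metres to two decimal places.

d_top ≈ 0.35 m

γ = ρg = 1150 × 9.81 / 1000 = 11.2815 kN/m³.
A = 2.6 × 3.4 = 8.84 m².
From F = γ·h_c·A, the centroid depth is h_c = 204/(11.2815 × 8.84) = 2.04555 m.
The centroid lies 3.4/2 = 1.7 m below the top edge, so the top edge sits at h_top = 2.04555 − 1.7 = 0.34555 m below the surface.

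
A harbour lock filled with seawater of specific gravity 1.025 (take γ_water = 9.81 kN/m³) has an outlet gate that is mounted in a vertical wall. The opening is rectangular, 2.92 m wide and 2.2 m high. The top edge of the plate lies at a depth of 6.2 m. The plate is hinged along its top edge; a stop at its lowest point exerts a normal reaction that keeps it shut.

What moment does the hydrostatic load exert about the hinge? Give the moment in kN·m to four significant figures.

M ≈ 544.8 kN·m

γ = 1.025 × 9.81 = 10.05525 kN/m³.
The centroid lies 2.2/2 = 1.1 m below the top edge, so the centroid depth is h_c = 6.2 + 1.1 = 7.3 m.
A = 2.92 × 2.2 = 6.424 m².
Resultant F = γ·h_c·A = 10.05525 × 7.3 × 6.424 = 471.543 kN.
I_c = b·h³/12 = 2.92 × 2.2³/12 = 2.59101 m⁴.
Centre of pressure: y_p = y_c + I_c/(y_c·A) = 7.3 + 2.59101/(7.3 × 6.424) = 7.3 + 0.0552511 = 7.35525 m along the plane.
The resultant acts 1.1 + 0.0552511 = 1.15525 m (along the plate) below the hinge at the top edge, so the moment about the hinge is M = F × 1.15525 = 471.543 × 1.15525 = 544.75 kN·m.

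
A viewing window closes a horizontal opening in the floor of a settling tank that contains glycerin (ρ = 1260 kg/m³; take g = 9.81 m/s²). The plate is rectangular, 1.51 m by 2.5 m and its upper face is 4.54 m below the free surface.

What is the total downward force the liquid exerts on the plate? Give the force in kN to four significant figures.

F ≈ 211.8 kN

γ = ρg = 1260 × 9.81 / 1000 = 12.3606 kN/m³.
The plate is horizontal, so pressure is uniform at p = γ·h = 12.3606 × 4.54 = 56.1171 kN/m².
A = 1.51 × 2.5 = 3.775 m².
F = p·A = 56.1171 × 3.775 = 211.842 kN.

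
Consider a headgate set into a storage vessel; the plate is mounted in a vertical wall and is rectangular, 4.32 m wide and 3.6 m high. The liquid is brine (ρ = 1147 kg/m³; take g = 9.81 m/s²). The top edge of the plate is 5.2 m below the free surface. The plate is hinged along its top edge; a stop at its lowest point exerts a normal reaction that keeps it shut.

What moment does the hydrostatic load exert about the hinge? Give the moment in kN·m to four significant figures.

M ≈ 2394 kN·m

γ = ρg = 1147 × 9.81 / 1000 = 11.25207 kN/m³.
The centroid lies 3.6/2 = 1.8 m below the top edge, so the centroid depth is h_c = 5.2 + 1.8 = 7 m.
A = 4.32 × 3.6 = 15.552 m².
Resultant F = γ·h_c·A = 11.25207 × 7 × 15.552 = 1224.95 kN.
I_c = b·h³/12 = 4.32 × 3.6³/12 = 16.7962 m⁴.
Centre of pressure: y_p = y_c + I_c/(y_c·A) = 7 + 16.7962/(7 × 15.552) = 7 + 0.154286 = 7.15429 m along the plane.
The resultant acts 1.8 + 0.154286 = 1.95429 m (along the plate) below the hinge at the top edge, so the moment about the hinge is M = F × 1.95429 = 1224.95 × 1.95429 = 2393.91 kN·m.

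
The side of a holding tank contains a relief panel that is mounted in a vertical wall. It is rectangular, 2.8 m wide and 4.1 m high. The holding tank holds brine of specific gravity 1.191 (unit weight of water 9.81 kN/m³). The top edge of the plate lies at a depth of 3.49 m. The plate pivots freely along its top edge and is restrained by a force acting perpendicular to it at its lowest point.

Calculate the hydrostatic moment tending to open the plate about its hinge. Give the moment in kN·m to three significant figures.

γ = 1.191 × 9.81 = 11.68371 kN/m³.
The centroid lies 4.1/2 = 2.05 m below the top edge, so the centroid depth is h_c = 3.49 + 2.05 = 5.54 m.
A = 2.8 × 4.1 = 11.48 m².
Resultant F = γ·h_c·A = 11.68371 × 5.54 × 11.48 = 743.075 kN.
I_c = b·h³/12 = 2.8 × 4.1³/12 = 16.0816 m⁴.
Centre of pressure: y_p = y_c + I_c/(y_c·A) = 5.54 + 16.0816/(5.54 × 11.48) = 5.54 + 0.252859 = 5.79286 m along the plane.
The resultant acts 2.05 + 0.252859 = 2.30286 m (along the plate) below the hinge at the top edge, so the moment about the hinge is M = F × 2.30286 = 743.075 × 2.30286 = 1711.2 kN·m.

M ≈ 1710 kN·m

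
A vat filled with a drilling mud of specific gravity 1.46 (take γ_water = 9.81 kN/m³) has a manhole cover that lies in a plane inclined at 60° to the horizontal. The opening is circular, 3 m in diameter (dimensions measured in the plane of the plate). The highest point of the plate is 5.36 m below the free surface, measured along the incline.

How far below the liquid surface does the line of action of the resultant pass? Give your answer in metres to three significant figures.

h_p = 6.01 m

γ = 1.46 × 9.81 = 14.3226 kN/m³.
Let θ = 60° be the plate's angle to the horizontal; measure y along the incline from where the plane meets the free surface. Vertical depth h = y·sinθ with sinθ = 0.866025.
The centroid is at the centre, 1.5 m below the top of the plate, so y_c = 5.36 + 1.5 = 6.86 m and h_c = 6.86 × 0.866025 = 5.94093 m.
A = π(1.5)² = 7.06858 m².
Resultant F = γ·h_c·A = 14.3226 × 5.94093 × 7.06858 = 601.462 kN.
I_c = πr⁴/4 = π × 1.5⁴/4 = 3.97608 m⁴.
Centre of pressure: y_p = y_c + I_c/(y_c·A) = 6.86 + 3.97608/(6.86 × 7.06858) = 6.86 + 0.0819972 = 6.942 m along the plane.
Vertically, h_p = y_p·sinθ = 6.942 × 0.866025 = 6.01195 m.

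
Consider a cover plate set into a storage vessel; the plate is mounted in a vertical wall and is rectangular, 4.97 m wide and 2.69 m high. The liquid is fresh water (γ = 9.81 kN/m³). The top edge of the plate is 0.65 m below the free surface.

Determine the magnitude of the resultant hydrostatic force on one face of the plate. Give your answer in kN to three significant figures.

γ = 9.81 kN/m³.
The centroid lies 2.69/2 = 1.345 m below the top edge, so the centroid depth is h_c = 0.65 + 1.345 = 1.995 m.
A = 4.97 × 2.69 = 13.3693 m².
Resultant F = γ·h_c·A = 9.81 × 1.995 × 13.3693 = 261.65 kN.

F ≈ 262 kN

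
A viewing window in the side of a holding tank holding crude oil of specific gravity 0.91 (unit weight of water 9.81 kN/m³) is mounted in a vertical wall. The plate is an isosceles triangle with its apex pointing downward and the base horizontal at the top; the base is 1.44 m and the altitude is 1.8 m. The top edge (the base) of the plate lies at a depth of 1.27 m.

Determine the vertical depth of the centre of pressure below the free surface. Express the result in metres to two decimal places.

γ = 0.91 × 9.81 = 8.9271 kN/m³.
With the apex down, the centroid sits h/3 = 1.8/3 = 0.6 m below the base (the top edge), so the centroid depth is h_c = 1.27 + 0.6 = 1.87 m.
A = ½ × 1.44 × 1.8 = 1.296 m².
Resultant F = γ·h_c·A = 8.9271 × 1.87 × 1.296 = 21.635 kN.
I_c = b·h³/36 = 1.44 × 1.8³/36 = 0.23328 m⁴.
Centre of pressure: y_p = y_c + I_c/(y_c·A) = 1.87 + 0.23328/(1.87 × 1.296) = 1.87 + 0.0962567 = 1.96626 m along the plane.

h_p = 1.97 m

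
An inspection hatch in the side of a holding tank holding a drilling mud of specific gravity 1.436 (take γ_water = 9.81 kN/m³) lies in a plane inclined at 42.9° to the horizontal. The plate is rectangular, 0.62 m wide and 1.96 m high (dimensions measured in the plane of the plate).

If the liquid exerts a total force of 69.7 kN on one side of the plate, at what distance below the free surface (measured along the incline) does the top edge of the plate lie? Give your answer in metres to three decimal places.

γ = 1.436 × 9.81 = 14.08716 kN/m³.
A = 0.62 × 1.96 = 1.2152 m².
From F = γ·h_c·A, the centroid depth is h_c = 69.7/(14.08716 × 1.2152) = 4.07157 m.
Let θ = 42.9° be the plate's angle to the horizontal; measure y along the incline from where the plane meets the free surface. Vertical depth h = y·sinθ with sinθ = 0.680721.
Along the incline, y_c = h_c/sinθ = 4.07157/0.680721 = 5.98126 m.
The centroid lies 1.96/2 = 0.98 m below the top edge, so the top edge sits at y_top = 5.98126 − 0.98 = 5.00126 m along the incline.

y_top ≈ 5.001 m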